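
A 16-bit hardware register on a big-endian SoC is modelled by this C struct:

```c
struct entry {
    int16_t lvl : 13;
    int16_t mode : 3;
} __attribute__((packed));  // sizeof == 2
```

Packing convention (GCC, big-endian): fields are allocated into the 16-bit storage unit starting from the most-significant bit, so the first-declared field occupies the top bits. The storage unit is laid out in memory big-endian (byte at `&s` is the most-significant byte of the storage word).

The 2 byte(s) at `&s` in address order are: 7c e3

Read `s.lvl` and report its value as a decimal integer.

[0]=0x7c [1]=0xe3 (big-endian) → word 0x7ce3
lvl:13 @ bit 3 → (0x7ce3>>3)&0x1fff = 0xf9c  ←
mode:3 @ bit 0 → (0x7ce3>>0)&0x7 = 0x3
lvl signed 13b, MSB=0: value = 3996

3996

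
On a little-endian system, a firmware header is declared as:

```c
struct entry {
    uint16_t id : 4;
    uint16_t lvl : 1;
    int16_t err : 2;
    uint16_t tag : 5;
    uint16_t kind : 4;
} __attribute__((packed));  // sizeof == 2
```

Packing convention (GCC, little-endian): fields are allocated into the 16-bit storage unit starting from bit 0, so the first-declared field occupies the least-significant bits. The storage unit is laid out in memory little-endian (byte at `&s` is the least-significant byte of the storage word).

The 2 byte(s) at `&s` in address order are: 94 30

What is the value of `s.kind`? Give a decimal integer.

[0]=0x94 [1]=0x30 (little-endian) → word 0x3094
id [0+:4] = (word>>0) & 0xf = 4
lvl [4+:1] = (word>>4) & 0x1 = 1
err [5+:2] = (word>>5) & 0x3 = 0
tag [7+:5] = (word>>7) & 0x1f = 1
kind [12+:4] = (word>>12) & 0xf = 3  ←

3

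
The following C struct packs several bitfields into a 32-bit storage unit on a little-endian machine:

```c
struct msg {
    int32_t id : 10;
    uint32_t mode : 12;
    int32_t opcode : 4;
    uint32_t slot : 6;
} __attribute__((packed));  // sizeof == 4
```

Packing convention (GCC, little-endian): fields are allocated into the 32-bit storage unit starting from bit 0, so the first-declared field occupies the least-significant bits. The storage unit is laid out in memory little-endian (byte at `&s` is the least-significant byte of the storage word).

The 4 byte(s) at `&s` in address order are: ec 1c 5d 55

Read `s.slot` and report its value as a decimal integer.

[0]=0xec [1]=0x1c [2]=0x5d [3]=0x55 (little-endian) → word 0x555d1cec
id:10 @ bit 0 → (0x555d1cec>>0)&0x3ff = 0xec
mode:12 @ bit 10 → (0x555d1cec>>10)&0xfff = 0x747
opcode:4 @ bit 22 → (0x555d1cec>>22)&0xf = 0x5
slot:6 @ bit 26 → (0x555d1cec>>26)&0x3f = 0x15  ←

21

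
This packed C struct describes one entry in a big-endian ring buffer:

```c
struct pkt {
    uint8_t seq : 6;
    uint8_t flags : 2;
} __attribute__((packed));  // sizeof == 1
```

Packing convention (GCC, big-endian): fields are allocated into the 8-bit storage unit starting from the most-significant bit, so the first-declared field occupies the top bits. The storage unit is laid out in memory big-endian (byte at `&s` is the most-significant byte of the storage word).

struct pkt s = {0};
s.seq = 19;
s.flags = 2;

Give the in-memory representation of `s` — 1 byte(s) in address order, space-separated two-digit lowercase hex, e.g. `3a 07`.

4e

seq:6 = 19 → 0x13 << 2 → word 0x4c
flags:2 = 2 → 0x2 << 0 → word 0x4e
word = 0x4e → big-endian bytes:
  [0]=0x4e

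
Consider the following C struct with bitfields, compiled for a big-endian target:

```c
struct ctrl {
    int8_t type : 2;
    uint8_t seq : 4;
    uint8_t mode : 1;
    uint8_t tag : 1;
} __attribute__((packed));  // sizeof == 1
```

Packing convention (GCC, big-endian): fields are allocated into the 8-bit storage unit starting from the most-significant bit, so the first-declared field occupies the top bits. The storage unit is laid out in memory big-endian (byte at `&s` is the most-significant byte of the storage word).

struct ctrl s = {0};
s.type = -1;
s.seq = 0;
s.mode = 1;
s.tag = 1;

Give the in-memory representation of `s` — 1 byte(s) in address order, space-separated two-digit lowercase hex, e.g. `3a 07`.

c3

type (2b) val=-1 bits=0x3 at bit 6: 0xc0
seq (4b) val=0 bits=0x0 at bit 2: 0xc0
mode (1b) val=1 bits=0x1 at bit 1: 0xc2
tag (1b) val=1 bits=0x1 at bit 0: 0xc3
word = 0xc3 → big-endian bytes:
  [0]=0xc3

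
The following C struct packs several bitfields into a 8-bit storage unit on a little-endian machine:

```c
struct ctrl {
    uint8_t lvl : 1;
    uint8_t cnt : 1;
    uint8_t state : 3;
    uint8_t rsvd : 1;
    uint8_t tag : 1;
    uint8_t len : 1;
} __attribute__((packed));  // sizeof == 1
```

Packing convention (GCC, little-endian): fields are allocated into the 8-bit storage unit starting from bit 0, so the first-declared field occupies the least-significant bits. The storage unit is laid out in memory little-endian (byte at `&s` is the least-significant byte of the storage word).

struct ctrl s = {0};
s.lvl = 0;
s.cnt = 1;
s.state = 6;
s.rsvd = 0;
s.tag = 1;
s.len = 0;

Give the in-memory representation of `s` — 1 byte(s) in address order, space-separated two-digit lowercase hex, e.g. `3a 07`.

lvl (1b) val=0 bits=0x0 at bit 0: 0x00
cnt (1b) val=1 bits=0x1 at bit 1: 0x02
state (3b) val=6 bits=0x6 at bit 2: 0x1a
rsvd (1b) val=0 bits=0x0 at bit 5: 0x1a
tag (1b) val=1 bits=0x1 at bit 6: 0x5a
len (1b) val=0 bits=0x0 at bit 7: 0x5a
word = 0x5a → little-endian bytes:
  [0]=0x5a

5a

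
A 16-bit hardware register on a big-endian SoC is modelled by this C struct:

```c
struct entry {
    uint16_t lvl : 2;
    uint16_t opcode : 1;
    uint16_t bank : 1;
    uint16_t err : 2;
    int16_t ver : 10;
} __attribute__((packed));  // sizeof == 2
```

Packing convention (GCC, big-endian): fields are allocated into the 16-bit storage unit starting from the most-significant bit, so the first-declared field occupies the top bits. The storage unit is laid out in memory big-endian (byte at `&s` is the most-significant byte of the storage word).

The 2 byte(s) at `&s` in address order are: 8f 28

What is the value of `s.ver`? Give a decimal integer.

[0]=0x8f [1]=0x28 (big-endian) → word 0x8f28
lvl:2 @ bit 14 → (0x8f28>>14)&0x3 = 0x2
opcode:1 @ bit 13 → (0x8f28>>13)&0x1 = 0x0
bank:1 @ bit 12 → (0x8f28>>12)&0x1 = 0x0
err:2 @ bit 10 → (0x8f28>>10)&0x3 = 0x3
ver:10 @ bit 0 → (0x8f28>>0)&0x3ff = 0x328  ←
ver signed 10b, MSB=1: 808 - 1024 = -216

-216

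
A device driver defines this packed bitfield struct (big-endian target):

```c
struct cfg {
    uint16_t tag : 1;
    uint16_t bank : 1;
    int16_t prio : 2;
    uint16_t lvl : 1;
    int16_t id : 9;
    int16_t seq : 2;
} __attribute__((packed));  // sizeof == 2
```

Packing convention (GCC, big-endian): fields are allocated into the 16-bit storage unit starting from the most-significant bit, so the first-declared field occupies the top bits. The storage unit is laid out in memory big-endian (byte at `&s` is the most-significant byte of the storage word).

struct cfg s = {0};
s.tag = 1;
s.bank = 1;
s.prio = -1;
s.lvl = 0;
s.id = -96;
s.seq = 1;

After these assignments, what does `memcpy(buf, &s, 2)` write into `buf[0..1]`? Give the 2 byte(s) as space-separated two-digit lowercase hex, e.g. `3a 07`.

tag (1b) val=1 bits=0x1 at bit 15: 0x8000
bank (1b) val=1 bits=0x1 at bit 14: 0xc000
prio (2b) val=-1 bits=0x3 at bit 12: 0xf000
lvl (1b) val=0 bits=0x0 at bit 11: 0xf000
id (9b) val=-96 bits=0x1a0 at bit 2: 0xf680
seq (2b) val=1 bits=0x1 at bit 0: 0xf681
word = 0xf681 → big-endian bytes:
  [0]=0xf6  [1]=0x81

f6 81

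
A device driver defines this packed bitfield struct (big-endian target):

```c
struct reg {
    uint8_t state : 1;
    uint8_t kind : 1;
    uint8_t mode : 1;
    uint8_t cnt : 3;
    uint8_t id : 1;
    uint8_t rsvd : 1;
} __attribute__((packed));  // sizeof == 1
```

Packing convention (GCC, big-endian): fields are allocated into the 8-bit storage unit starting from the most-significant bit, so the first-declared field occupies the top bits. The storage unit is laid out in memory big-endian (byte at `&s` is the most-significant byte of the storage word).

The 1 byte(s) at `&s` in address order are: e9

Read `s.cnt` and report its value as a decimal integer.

2

[0]=0xe9 (big-endian) → word 0xe9
state:1 @ bit 7 → (0xe9>>7)&0x1 = 0x1
kind:1 @ bit 6 → (0xe9>>6)&0x1 = 0x1
mode:1 @ bit 5 → (0xe9>>5)&0x1 = 0x1
cnt:3 @ bit 2 → (0xe9>>2)&0x7 = 0x2  ←
id:1 @ bit 1 → (0xe9>>1)&0x1 = 0x0
rsvd:1 @ bit 0 → (0xe9>>0)&0x1 = 0x1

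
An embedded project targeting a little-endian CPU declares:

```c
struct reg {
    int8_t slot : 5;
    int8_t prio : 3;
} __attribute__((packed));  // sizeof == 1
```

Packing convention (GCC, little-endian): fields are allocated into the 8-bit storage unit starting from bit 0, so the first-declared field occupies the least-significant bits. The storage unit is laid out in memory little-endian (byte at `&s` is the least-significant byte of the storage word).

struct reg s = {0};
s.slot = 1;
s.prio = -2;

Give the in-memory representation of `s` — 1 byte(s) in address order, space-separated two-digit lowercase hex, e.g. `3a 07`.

[0+:5] slot=1 & 0x1f = 0x1; word=0x01
[5+:3] prio=-2 & 0x7 = 0x6; word=0xc1
word = 0xc1 → little-endian bytes:
  [0]=0xc1

c1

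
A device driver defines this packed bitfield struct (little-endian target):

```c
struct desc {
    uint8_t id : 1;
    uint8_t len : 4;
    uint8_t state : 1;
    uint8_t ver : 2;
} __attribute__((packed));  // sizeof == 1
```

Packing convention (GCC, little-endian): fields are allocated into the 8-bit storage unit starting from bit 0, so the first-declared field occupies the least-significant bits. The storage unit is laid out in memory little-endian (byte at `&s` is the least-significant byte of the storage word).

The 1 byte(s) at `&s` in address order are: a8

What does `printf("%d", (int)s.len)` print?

4

[0]=0xa8 (little-endian) → word 0xa8
id [0+:1] = (word>>0) & 0x1 = 0
len [1+:4] = (word>>1) & 0xf = 4  ←
state [5+:1] = (word>>5) & 0x1 = 1
ver [6+:2] = (word>>6) & 0x3 = 2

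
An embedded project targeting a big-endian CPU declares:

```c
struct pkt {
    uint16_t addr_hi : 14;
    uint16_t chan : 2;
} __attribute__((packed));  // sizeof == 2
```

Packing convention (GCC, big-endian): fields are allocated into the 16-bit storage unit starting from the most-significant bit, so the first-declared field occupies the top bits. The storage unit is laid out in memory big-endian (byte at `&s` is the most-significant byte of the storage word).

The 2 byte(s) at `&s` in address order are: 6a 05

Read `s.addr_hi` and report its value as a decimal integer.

6785

[0]=0x6a [1]=0x05 (big-endian) → word 0x6a05
addr_hi [2+:14] = (word>>2) & 0x3fff = 6785  ←
chan [0+:2] = (word>>0) & 0x3 = 1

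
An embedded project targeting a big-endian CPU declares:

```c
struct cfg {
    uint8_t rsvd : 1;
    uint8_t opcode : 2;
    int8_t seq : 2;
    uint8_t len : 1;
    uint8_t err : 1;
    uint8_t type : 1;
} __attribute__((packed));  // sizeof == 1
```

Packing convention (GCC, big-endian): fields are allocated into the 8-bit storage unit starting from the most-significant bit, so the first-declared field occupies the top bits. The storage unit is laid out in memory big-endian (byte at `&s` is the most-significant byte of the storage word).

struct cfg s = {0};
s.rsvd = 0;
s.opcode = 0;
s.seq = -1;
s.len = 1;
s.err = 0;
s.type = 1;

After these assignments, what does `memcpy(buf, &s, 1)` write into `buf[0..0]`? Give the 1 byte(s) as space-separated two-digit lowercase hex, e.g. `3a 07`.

1d

rsvd:1 = 0 → 0x0 << 7 → word 0x00
opcode:2 = 0 → 0x0 << 5 → word 0x00
seq:2 = -1 → 0x3 << 3 → word 0x18
len:1 = 1 → 0x1 << 2 → word 0x1c
err:1 = 0 → 0x0 << 1 → word 0x1c
type:1 = 1 → 0x1 << 0 → word 0x1d
word = 0x1d → big-endian bytes:
  [0]=0x1d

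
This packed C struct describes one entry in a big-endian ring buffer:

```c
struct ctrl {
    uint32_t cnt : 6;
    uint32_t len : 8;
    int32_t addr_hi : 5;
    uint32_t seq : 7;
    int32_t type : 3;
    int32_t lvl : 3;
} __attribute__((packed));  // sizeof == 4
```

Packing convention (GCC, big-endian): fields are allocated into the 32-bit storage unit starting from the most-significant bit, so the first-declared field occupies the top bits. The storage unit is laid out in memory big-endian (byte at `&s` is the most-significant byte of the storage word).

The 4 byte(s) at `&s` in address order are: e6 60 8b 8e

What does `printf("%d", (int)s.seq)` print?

[0]=0xe6 [1]=0x60 [2]=0x8b [3]=0x8e (big-endian) → word 0xe6608b8e
cnt [26+:6] = (word>>26) & 0x3f = 57
len [18+:8] = (word>>18) & 0xff = 152
addr_hi [13+:5] = (word>>13) & 0x1f = 4
seq [6+:7] = (word>>6) & 0x7f = 46  ←
type [3+:3] = (word>>3) & 0x7 = 1
lvl [0+:3] = (word>>0) & 0x7 = 6

46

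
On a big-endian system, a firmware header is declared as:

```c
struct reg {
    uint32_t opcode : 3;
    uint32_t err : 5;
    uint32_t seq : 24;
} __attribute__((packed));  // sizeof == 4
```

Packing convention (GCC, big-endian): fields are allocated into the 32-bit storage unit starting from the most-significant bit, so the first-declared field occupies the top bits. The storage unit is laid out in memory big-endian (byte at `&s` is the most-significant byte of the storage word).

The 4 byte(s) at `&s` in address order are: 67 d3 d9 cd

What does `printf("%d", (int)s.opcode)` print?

3

[0]=0x67 [1]=0xd3 [2]=0xd9 [3]=0xcd (big-endian) → word 0x67d3d9cd
opcode:3 @ bit 29 → (0x67d3d9cd>>29)&0x7 = 0x3  ←
err:5 @ bit 24 → (0x67d3d9cd>>24)&0x1f = 0x7
seq:24 @ bit 0 → (0x67d3d9cd>>0)&0xffffff = 0xd3d9cd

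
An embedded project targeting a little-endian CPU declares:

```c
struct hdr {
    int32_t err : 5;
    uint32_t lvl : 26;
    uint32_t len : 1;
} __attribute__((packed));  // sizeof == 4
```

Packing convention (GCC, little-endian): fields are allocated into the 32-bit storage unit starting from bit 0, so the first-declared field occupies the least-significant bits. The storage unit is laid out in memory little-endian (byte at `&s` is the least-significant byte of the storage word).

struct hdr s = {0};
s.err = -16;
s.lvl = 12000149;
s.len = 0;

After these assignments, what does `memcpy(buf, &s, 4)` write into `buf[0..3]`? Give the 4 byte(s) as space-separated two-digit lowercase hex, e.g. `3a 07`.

b0 72 e3 16

err:5 = -16 → 0x10 << 0 → word 0x00000010
lvl:26 = 12000149 → 0xb71b95 << 5 → word 0x16e372b0
len:1 = 0 → 0x0 << 31 → word 0x16e372b0
word = 0x16e372b0 → little-endian bytes:
  [0]=0xb0  [1]=0x72  [2]=0xe3  [3]=0x16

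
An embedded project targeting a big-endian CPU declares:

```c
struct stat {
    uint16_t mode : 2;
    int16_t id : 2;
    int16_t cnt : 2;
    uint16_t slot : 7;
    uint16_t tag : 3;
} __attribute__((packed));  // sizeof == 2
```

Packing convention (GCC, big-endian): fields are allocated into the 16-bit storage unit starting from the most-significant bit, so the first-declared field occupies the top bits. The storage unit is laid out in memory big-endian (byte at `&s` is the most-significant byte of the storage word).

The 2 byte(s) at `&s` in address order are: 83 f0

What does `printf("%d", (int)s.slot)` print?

126

[0]=0x83 [1]=0xf0 (big-endian) → word 0x83f0
mode [14+:2] = (word>>14) & 0x3 = 2
id [12+:2] = (word>>12) & 0x3 = 0
cnt [10+:2] = (word>>10) & 0x3 = 0
slot [3+:7] = (word>>3) & 0x7f = 126  ←
tag [0+:3] = (word>>0) & 0x7 = 0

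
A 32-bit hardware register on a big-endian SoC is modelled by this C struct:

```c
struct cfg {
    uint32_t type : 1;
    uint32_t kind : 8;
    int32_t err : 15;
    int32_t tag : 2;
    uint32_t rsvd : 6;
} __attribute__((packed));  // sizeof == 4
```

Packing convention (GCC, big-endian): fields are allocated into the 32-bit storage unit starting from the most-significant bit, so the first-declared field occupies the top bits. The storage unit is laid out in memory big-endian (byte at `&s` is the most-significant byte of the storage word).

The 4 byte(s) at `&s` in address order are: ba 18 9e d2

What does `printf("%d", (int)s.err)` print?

6302

[0]=0xba [1]=0x18 [2]=0x9e [3]=0xd2 (big-endian) → word 0xba189ed2
type [31+:1] = (word>>31) & 0x1 = 1
kind [23+:8] = (word>>23) & 0xff = 116
err [8+:15] = (word>>8) & 0x7fff = 6302  ←
tag [6+:2] = (word>>6) & 0x3 = 3
rsvd [0+:6] = (word>>0) & 0x3f = 18
err signed 15b, MSB=0: value = 6302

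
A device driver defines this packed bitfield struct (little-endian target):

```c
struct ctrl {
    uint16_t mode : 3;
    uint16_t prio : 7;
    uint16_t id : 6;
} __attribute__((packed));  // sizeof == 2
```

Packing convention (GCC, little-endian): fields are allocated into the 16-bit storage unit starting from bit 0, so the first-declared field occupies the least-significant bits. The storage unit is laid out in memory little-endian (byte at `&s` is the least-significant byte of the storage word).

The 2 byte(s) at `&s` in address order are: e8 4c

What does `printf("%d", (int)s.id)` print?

19

[0]=0xe8 [1]=0x4c (little-endian) → word 0x4ce8
mode [0+:3] = (word>>0) & 0x7 = 0
prio [3+:7] = (word>>3) & 0x7f = 29
id [10+:6] = (word>>10) & 0x3f = 19  ←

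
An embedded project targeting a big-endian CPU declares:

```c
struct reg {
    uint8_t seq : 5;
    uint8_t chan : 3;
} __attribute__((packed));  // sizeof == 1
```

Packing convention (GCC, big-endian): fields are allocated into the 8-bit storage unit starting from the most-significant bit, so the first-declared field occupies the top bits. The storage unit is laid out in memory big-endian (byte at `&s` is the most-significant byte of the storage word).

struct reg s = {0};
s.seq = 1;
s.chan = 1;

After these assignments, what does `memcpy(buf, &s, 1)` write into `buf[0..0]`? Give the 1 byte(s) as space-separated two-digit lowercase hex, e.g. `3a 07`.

09

seq:5 = 1 → 0x1 << 3 → word 0x08
chan:3 = 1 → 0x1 << 0 → word 0x09
word = 0x09 → big-endian bytes:
  [0]=0x09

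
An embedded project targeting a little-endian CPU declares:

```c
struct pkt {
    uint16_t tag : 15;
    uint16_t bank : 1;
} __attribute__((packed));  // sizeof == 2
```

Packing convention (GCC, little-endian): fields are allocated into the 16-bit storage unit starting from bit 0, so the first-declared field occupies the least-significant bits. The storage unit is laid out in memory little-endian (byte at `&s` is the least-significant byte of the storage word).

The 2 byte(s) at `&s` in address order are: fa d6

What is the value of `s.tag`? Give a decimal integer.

22266

[0]=0xfa [1]=0xd6 (little-endian) → word 0xd6fa
tag:15 @ bit 0 → (0xd6fa>>0)&0x7fff = 0x56fa  ←
bank:1 @ bit 15 → (0xd6fa>>15)&0x1 = 0x1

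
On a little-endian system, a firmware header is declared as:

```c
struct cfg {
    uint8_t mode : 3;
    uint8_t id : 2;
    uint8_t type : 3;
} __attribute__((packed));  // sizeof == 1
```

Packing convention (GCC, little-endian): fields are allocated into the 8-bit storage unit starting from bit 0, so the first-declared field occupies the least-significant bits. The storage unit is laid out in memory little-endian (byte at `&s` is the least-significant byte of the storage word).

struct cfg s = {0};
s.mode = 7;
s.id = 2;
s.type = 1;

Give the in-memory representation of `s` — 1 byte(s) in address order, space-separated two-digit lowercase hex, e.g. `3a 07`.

mode:3 = 7 → 0x7 << 0 → word 0x07
id:2 = 2 → 0x2 << 3 → word 0x17
type:3 = 1 → 0x1 << 5 → word 0x37
word = 0x37 → little-endian bytes:
  [0]=0x37

37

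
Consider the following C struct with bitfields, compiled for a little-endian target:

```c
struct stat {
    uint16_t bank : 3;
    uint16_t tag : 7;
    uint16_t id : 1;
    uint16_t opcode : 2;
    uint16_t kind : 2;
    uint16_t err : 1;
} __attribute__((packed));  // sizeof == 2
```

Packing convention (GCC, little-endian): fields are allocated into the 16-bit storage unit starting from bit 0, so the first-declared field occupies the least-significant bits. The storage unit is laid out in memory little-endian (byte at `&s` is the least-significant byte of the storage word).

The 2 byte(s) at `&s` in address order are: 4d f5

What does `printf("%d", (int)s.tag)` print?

[0]=0x4d [1]=0xf5 (little-endian) → word 0xf54d
bank [0+:3] = (word>>0) & 0x7 = 5
tag [3+:7] = (word>>3) & 0x7f = 41  ←
id [10+:1] = (word>>10) & 0x1 = 1
opcode [11+:2] = (word>>11) & 0x3 = 2
kind [13+:2] = (word>>13) & 0x3 = 3
err [15+:1] = (word>>15) & 0x1 = 1

41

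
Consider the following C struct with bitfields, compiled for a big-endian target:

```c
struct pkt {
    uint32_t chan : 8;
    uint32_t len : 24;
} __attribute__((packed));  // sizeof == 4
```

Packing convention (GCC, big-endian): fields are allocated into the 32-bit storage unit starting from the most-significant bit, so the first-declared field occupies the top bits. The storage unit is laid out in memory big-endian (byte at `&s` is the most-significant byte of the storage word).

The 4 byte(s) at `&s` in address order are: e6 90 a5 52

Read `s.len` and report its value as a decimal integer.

9479506

[0]=0xe6 [1]=0x90 [2]=0xa5 [3]=0x52 (big-endian) → word 0xe690a552
chan [24+:8] = (word>>24) & 0xff = 230
len [0+:24] = (word>>0) & 0xffffff = 9479506  ←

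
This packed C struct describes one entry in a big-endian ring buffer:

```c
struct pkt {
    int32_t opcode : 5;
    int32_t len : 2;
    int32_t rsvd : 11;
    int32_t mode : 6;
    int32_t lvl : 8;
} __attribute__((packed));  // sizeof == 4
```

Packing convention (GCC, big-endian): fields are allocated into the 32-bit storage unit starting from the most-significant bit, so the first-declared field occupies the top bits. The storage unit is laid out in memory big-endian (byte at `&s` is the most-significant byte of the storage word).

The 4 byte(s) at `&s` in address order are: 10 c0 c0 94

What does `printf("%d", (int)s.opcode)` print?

2

[0]=0x10 [1]=0xc0 [2]=0xc0 [3]=0x94 (big-endian) → word 0x10c0c094
opcode:5 @ bit 27 → (0x10c0c094>>27)&0x1f = 0x2  ←
len:2 @ bit 25 → (0x10c0c094>>25)&0x3 = 0x0
rsvd:11 @ bit 14 → (0x10c0c094>>14)&0x7ff = 0x303
mode:6 @ bit 8 → (0x10c0c094>>8)&0x3f = 0x0
lvl:8 @ bit 0 → (0x10c0c094>>0)&0xff = 0x94
opcode signed 5b, MSB=0: value = 2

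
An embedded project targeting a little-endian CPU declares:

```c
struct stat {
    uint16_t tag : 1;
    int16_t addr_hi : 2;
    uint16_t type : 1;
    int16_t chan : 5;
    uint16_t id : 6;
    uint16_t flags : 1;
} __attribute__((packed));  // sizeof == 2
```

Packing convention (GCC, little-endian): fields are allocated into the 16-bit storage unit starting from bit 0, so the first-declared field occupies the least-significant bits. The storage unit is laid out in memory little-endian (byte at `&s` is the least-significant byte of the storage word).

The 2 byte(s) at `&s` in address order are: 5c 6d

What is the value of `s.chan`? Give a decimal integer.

[0]=0x5c [1]=0x6d (little-endian) → word 0x6d5c
tag:1 @ bit 0 → (0x6d5c>>0)&0x1 = 0x0
addr_hi:2 @ bit 1 → (0x6d5c>>1)&0x3 = 0x2
type:1 @ bit 3 → (0x6d5c>>3)&0x1 = 0x1
chan:5 @ bit 4 → (0x6d5c>>4)&0x1f = 0x15  ←
id:6 @ bit 9 → (0x6d5c>>9)&0x3f = 0x36
flags:1 @ bit 15 → (0x6d5c>>15)&0x1 = 0x0
chan signed 5b, MSB=1: 21 - 32 = -11

-11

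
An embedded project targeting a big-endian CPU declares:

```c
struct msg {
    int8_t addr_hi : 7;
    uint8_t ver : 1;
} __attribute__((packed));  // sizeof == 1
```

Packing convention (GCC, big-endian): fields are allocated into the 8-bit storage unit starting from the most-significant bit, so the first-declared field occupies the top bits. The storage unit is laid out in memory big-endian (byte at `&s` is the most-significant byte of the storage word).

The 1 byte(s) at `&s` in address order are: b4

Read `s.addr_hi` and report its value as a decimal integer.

[0]=0xb4 (big-endian) → word 0xb4
addr_hi [1+:7] = (word>>1) & 0x7f = 90  ←
ver [0+:1] = (word>>0) & 0x1 = 0
addr_hi signed 7b, MSB=1: 90 - 128 = -38

-38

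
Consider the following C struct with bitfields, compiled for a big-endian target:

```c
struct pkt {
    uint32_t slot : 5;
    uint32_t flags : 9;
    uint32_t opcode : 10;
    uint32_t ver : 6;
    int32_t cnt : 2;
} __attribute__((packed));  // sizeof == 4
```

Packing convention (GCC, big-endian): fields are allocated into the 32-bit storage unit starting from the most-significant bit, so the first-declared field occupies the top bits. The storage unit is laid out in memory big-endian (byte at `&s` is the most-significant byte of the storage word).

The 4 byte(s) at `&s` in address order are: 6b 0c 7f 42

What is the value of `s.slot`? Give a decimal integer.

13

[0]=0x6b [1]=0x0c [2]=0x7f [3]=0x42 (big-endian) → word 0x6b0c7f42
slot [27+:5] = (word>>27) & 0x1f = 13  ←
flags [18+:9] = (word>>18) & 0x1ff = 195
opcode [8+:10] = (word>>8) & 0x3ff = 127
ver [2+:6] = (word>>2) & 0x3f = 16
cnt [0+:2] = (word>>0) & 0x3 = 2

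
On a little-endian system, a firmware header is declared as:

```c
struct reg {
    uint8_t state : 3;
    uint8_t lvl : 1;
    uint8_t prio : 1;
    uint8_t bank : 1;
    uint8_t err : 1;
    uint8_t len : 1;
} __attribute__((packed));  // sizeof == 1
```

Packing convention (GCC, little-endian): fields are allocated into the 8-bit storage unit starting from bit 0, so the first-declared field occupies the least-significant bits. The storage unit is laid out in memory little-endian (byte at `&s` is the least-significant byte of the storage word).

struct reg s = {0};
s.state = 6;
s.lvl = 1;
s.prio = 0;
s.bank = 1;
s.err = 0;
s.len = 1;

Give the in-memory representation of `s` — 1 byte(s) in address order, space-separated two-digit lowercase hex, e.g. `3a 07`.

state (3b) val=6 bits=0x6 at bit 0: 0x06
lvl (1b) val=1 bits=0x1 at bit 3: 0x0e
prio (1b) val=0 bits=0x0 at bit 4: 0x0e
bank (1b) val=1 bits=0x1 at bit 5: 0x2e
err (1b) val=0 bits=0x0 at bit 6: 0x2e
len (1b) val=1 bits=0x1 at bit 7: 0xae
word = 0xae → little-endian bytes:
  [0]=0xae

ae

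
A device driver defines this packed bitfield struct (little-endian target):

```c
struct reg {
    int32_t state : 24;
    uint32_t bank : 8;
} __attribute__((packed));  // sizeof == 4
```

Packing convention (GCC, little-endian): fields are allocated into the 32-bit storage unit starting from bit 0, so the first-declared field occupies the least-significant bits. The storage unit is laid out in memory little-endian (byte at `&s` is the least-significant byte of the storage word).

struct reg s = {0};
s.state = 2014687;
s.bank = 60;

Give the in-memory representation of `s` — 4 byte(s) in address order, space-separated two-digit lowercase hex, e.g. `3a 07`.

[0+:24] state=2014687 & 0xffffff = 0x1ebddf; word=0x001ebddf
[24+:8] bank=60 & 0xff = 0x3c; word=0x3c1ebddf
word = 0x3c1ebddf → little-endian bytes:
  [0]=0xdf  [1]=0xbd  [2]=0x1e  [3]=0x3c

df bd 1e 3c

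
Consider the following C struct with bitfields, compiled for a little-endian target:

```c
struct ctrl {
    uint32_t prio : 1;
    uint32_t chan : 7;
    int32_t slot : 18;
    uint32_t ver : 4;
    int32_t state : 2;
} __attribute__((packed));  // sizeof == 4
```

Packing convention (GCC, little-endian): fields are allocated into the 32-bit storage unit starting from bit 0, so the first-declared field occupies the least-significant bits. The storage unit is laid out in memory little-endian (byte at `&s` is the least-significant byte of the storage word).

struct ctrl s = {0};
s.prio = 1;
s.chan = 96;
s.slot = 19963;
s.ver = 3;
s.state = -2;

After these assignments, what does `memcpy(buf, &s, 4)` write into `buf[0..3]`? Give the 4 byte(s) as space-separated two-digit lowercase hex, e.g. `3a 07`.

[0+:1] prio=1 & 0x1 = 0x1; word=0x00000001
[1+:7] chan=96 & 0x7f = 0x60; word=0x000000c1
[8+:18] slot=19963 & 0x3ffff = 0x4dfb; word=0x004dfbc1
[26+:4] ver=3 & 0xf = 0x3; word=0x0c4dfbc1
[30+:2] state=-2 & 0x3 = 0x2; word=0x8c4dfbc1
word = 0x8c4dfbc1 → little-endian bytes:
  [0]=0xc1  [1]=0xfb  [2]=0x4d  [3]=0x8c

c1 fb 4d 8c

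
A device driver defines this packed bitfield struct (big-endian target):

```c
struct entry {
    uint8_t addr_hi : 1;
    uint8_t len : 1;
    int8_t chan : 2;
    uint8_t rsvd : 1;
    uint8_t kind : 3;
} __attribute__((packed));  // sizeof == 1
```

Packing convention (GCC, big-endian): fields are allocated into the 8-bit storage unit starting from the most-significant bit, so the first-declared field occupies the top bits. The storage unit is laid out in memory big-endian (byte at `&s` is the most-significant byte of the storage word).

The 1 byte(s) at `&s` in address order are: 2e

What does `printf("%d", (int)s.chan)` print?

-2

[0]=0x2e (big-endian) → word 0x2e
addr_hi [7+:1] = (word>>7) & 0x1 = 0
len [6+:1] = (word>>6) & 0x1 = 0
chan [4+:2] = (word>>4) & 0x3 = 2  ←
rsvd [3+:1] = (word>>3) & 0x1 = 1
kind [0+:3] = (word>>0) & 0x7 = 6
chan signed 2b, MSB=1: 2 - 4 = -2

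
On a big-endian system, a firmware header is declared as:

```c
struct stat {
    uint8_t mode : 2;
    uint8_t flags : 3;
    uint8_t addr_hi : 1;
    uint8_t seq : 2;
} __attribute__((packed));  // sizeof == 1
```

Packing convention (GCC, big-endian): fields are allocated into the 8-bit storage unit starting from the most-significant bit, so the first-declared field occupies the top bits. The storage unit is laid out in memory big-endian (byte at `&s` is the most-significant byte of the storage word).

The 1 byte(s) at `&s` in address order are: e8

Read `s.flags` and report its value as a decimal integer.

5

[0]=0xe8 (big-endian) → word 0xe8
mode:2 @ bit 6 → (0xe8>>6)&0x3 = 0x3
flags:3 @ bit 3 → (0xe8>>3)&0x7 = 0x5  ←
addr_hi:1 @ bit 2 → (0xe8>>2)&0x1 = 0x0
seq:2 @ bit 0 → (0xe8>>0)&0x3 = 0x0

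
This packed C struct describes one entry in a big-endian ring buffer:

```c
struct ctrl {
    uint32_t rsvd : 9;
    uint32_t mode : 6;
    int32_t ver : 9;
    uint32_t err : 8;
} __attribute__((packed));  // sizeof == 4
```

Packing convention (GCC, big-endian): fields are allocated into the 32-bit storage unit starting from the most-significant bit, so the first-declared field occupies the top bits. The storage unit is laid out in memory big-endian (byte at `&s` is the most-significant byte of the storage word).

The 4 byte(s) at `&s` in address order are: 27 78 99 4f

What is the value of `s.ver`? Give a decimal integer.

153

[0]=0x27 [1]=0x78 [2]=0x99 [3]=0x4f (big-endian) → word 0x2778994f
rsvd [23+:9] = (word>>23) & 0x1ff = 78
mode [17+:6] = (word>>17) & 0x3f = 60
ver [8+:9] = (word>>8) & 0x1ff = 153  ←
err [0+:8] = (word>>0) & 0xff = 79
ver signed 9b, MSB=0: value = 153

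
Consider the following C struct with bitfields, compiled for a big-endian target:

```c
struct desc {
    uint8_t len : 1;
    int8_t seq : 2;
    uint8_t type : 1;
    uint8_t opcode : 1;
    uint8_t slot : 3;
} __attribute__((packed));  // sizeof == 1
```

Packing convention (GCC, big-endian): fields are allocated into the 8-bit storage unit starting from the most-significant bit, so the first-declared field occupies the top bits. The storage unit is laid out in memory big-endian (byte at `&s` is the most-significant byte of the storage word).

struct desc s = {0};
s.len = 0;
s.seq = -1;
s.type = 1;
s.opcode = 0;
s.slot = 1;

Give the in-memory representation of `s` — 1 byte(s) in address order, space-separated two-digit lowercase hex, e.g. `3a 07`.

71

len:1 = 0 → 0x0 << 7 → word 0x00
seq:2 = -1 → 0x3 << 5 → word 0x60
type:1 = 1 → 0x1 << 4 → word 0x70
opcode:1 = 0 → 0x0 << 3 → word 0x70
slot:3 = 1 → 0x1 << 0 → word 0x71
word = 0x71 → big-endian bytes:
  [0]=0x71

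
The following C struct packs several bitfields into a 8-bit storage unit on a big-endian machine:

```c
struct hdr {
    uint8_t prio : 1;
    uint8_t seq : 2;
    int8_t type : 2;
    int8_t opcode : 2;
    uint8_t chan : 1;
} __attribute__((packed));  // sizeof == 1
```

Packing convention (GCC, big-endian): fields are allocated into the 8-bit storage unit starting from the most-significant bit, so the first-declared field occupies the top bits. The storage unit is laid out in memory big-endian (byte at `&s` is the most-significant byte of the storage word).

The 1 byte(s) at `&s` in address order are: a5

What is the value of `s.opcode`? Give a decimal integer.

[0]=0xa5 (big-endian) → word 0xa5
prio [7+:1] = (word>>7) & 0x1 = 1
seq [5+:2] = (word>>5) & 0x3 = 1
type [3+:2] = (word>>3) & 0x3 = 0
opcode [1+:2] = (word>>1) & 0x3 = 2  ←
chan [0+:1] = (word>>0) & 0x1 = 1
opcode signed 2b, MSB=1: 2 - 4 = -2

-2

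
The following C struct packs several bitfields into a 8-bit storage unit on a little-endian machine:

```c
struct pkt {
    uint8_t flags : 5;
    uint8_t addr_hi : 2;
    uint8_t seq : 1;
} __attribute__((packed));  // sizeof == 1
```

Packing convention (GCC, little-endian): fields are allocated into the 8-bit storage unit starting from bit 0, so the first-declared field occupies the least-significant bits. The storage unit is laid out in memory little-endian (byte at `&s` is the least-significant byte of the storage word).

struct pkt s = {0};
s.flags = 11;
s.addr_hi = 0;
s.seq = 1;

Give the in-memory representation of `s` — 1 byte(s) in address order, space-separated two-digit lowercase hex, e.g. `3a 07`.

[0+:5] flags=11 & 0x1f = 0xb; word=0x0b
[5+:2] addr_hi=0 & 0x3 = 0x0; word=0x0b
[7+:1] seq=1 & 0x1 = 0x1; word=0x8b
word = 0x8b → little-endian bytes:
  [0]=0x8b

8b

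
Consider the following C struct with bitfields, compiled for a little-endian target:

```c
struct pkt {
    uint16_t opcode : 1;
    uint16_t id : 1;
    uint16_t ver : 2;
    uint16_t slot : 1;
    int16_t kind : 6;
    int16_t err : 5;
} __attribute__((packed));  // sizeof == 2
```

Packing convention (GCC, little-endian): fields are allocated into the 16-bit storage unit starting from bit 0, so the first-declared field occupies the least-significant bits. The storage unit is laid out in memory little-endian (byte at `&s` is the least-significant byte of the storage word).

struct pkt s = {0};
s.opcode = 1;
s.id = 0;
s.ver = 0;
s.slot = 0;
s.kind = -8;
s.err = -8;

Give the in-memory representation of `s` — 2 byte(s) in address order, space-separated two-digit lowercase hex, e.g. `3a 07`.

[0+:1] opcode=1 & 0x1 = 0x1; word=0x0001
[1+:1] id=0 & 0x1 = 0x0; word=0x0001
[2+:2] ver=0 & 0x3 = 0x0; word=0x0001
[4+:1] slot=0 & 0x1 = 0x0; word=0x0001
[5+:6] kind=-8 & 0x3f = 0x38; word=0x0701
[11+:5] err=-8 & 0x1f = 0x18; word=0xc701
word = 0xc701 → little-endian bytes:
  [0]=0x01  [1]=0xc7

01 c7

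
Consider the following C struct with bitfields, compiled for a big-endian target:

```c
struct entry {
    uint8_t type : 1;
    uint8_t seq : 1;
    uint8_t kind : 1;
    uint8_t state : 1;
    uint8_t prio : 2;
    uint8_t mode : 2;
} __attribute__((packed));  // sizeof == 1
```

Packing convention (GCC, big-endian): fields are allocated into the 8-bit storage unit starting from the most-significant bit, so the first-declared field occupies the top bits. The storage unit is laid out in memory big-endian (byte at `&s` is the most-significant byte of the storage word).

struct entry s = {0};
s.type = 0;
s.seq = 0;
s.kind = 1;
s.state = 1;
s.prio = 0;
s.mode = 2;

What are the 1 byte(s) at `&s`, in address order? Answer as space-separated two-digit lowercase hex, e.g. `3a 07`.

32

type (1b) val=0 bits=0x0 at bit 7: 0x00
seq (1b) val=0 bits=0x0 at bit 6: 0x00
kind (1b) val=1 bits=0x1 at bit 5: 0x20
state (1b) val=1 bits=0x1 at bit 4: 0x30
prio (2b) val=0 bits=0x0 at bit 2: 0x30
mode (2b) val=2 bits=0x2 at bit 0: 0x32
word = 0x32 → big-endian bytes:
  [0]=0x32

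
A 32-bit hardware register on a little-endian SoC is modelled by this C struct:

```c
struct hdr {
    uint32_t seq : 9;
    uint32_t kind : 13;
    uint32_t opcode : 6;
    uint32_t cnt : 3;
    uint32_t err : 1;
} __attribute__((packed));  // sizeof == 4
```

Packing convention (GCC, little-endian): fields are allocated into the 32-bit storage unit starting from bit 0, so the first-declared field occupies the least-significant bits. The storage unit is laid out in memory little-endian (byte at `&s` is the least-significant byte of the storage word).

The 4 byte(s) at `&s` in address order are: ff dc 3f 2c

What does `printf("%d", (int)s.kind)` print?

8174

[0]=0xff [1]=0xdc [2]=0x3f [3]=0x2c (little-endian) → word 0x2c3fdcff
seq [0+:9] = (word>>0) & 0x1ff = 255
kind [9+:13] = (word>>9) & 0x1fff = 8174  ←
opcode [22+:6] = (word>>22) & 0x3f = 48
cnt [28+:3] = (word>>28) & 0x7 = 2
err [31+:1] = (word>>31) & 0x1 = 0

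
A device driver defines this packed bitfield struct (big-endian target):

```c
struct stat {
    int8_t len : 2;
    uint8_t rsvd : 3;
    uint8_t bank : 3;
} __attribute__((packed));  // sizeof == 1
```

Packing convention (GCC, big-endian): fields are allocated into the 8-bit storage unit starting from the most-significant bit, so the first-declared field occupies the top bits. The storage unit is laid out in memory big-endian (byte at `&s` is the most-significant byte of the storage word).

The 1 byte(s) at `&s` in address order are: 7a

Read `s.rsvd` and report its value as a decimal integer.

[0]=0x7a (big-endian) → word 0x7a
len:2 @ bit 6 → (0x7a>>6)&0x3 = 0x1
rsvd:3 @ bit 3 → (0x7a>>3)&0x7 = 0x7  ←
bank:3 @ bit 0 → (0x7a>>0)&0x7 = 0x2

7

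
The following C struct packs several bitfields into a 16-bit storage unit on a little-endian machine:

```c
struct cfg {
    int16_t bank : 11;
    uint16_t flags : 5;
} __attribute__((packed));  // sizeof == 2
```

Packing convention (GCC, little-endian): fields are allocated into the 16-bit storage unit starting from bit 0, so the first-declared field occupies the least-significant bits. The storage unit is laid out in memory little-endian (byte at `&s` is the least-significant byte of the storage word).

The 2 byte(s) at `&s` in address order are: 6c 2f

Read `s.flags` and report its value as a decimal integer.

[0]=0x6c [1]=0x2f (little-endian) → word 0x2f6c
bank [0+:11] = (word>>0) & 0x7ff = 1900
flags [11+:5] = (word>>11) & 0x1f = 5  ←

5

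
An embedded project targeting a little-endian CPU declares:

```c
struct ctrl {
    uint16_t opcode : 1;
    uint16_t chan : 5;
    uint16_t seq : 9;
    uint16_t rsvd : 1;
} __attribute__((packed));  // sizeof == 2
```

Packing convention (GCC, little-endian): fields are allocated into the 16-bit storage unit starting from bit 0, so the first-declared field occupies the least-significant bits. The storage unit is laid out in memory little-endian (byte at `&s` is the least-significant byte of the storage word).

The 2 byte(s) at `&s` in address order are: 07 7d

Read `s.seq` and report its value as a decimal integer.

500

[0]=0x07 [1]=0x7d (little-endian) → word 0x7d07
opcode:1 @ bit 0 → (0x7d07>>0)&0x1 = 0x1
chan:5 @ bit 1 → (0x7d07>>1)&0x1f = 0x3
seq:9 @ bit 6 → (0x7d07>>6)&0x1ff = 0x1f4  ←
rsvd:1 @ bit 15 → (0x7d07>>15)&0x1 = 0x0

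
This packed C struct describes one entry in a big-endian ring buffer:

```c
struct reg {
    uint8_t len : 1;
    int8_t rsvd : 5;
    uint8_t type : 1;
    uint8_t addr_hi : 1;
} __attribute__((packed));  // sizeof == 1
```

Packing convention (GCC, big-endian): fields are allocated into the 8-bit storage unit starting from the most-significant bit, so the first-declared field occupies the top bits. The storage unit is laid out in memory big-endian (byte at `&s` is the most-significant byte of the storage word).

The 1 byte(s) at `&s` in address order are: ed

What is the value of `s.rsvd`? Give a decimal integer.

[0]=0xed (big-endian) → word 0xed
len:1 @ bit 7 → (0xed>>7)&0x1 = 0x1
rsvd:5 @ bit 2 → (0xed>>2)&0x1f = 0x1b  ←
type:1 @ bit 1 → (0xed>>1)&0x1 = 0x0
addr_hi:1 @ bit 0 → (0xed>>0)&0x1 = 0x1
rsvd signed 5b, MSB=1: 27 - 32 = -5

-5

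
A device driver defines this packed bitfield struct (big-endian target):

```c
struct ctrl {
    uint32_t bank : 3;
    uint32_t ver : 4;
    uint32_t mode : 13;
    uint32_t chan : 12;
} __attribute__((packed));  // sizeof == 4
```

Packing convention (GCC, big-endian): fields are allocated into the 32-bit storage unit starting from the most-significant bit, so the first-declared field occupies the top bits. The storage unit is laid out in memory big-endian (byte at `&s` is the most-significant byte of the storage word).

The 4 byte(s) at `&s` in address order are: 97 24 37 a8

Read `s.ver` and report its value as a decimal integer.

11

[0]=0x97 [1]=0x24 [2]=0x37 [3]=0xa8 (big-endian) → word 0x972437a8
bank [29+:3] = (word>>29) & 0x7 = 4
ver [25+:4] = (word>>25) & 0xf = 11  ←
mode [12+:13] = (word>>12) & 0x1fff = 4675
chan [0+:12] = (word>>0) & 0xfff = 1960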